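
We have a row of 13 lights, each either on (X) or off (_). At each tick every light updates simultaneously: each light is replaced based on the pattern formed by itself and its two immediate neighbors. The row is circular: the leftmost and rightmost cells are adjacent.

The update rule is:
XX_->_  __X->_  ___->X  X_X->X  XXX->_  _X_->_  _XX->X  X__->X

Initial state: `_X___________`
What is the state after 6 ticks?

__XXXXXXXXXXX
X_X__________
_X_XXXXXXXXX_
__XX________X
X_X_XXXXXXX__
_X_XX______X_

_X_XX______X_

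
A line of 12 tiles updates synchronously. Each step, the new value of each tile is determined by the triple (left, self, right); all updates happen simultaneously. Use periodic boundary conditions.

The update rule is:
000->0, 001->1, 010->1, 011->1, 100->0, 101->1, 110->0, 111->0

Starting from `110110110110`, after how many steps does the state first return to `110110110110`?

101101101101
011011011011
110110110110

3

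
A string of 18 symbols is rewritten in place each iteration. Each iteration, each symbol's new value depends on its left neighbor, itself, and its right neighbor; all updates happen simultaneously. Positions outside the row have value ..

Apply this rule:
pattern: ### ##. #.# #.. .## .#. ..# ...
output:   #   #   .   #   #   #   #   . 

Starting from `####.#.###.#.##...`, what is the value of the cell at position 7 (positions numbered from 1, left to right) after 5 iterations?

####.#.###.#.###..
####.#.###.#.####.
####.#.###.#.#####
####.#.###.#.#####  (fixed point — unchanged through iteration 5)
position 7 holds .

.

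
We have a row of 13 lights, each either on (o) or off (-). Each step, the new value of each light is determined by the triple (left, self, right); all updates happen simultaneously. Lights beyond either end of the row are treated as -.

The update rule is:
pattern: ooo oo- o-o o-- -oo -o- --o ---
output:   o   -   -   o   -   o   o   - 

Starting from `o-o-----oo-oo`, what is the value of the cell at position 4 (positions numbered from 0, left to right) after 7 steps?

-

o-oo---o-----
o---o-ooo----
oo-oo--o-o---
-----ooo-oo--
----o-o----o-
---oo-oo--ooo
--o-----oo-o-
position 4 holds -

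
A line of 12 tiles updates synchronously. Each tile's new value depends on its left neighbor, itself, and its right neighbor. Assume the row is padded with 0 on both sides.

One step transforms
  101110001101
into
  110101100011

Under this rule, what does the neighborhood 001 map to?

0

At position 7 the neighborhood is 001; the next row has 0 there.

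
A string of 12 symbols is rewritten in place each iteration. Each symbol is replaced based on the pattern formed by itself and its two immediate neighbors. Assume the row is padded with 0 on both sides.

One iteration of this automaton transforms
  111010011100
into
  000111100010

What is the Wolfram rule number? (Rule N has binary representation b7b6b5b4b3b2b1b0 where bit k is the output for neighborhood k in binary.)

position 1: 111 → 0  (bit 7 = 0)
position 2: 110 → 0  (bit 6 = 0)
position 3: 101 → 1  (bit 5 = 1)
position 5: 100 → 1  (bit 4 = 1)
position 0: 011 → 0  (bit 3 = 0)
position 4: 010 → 1  (bit 2 = 1)
position 6: 001 → 1  (bit 1 = 1)
position 11: 000 → 0  (bit 0 = 0)
bits b7..b0 = 00110110 = 54

54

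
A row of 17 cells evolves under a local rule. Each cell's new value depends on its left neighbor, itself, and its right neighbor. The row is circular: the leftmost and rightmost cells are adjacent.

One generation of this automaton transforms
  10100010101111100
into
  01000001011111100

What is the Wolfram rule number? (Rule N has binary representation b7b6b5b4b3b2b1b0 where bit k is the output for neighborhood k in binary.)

position 11: 111 → 1  (bit 7 = 1)
position 14: 110 → 1  (bit 6 = 1)
position 1: 101 → 1  (bit 5 = 1)
position 3: 100 → 0  (bit 4 = 0)
position 10: 011 → 1  (bit 3 = 1)
position 0: 010 → 0  (bit 2 = 0)
position 5: 001 → 0  (bit 1 = 0)
position 4: 000 → 0  (bit 0 = 0)
bits b7..b0 = 11101000 = 232

232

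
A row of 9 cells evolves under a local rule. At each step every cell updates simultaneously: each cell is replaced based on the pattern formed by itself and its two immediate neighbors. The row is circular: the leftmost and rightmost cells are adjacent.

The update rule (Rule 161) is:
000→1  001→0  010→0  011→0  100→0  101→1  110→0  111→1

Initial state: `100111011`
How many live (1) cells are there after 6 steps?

000010101
011001010
000000100
111110001
111100100
011000000
count of 1: 2

2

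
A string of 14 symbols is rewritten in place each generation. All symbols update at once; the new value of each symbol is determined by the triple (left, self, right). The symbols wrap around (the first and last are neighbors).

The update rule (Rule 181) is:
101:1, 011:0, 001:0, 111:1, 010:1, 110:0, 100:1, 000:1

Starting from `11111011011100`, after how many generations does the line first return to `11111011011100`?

generation 1: 01110100101010
generation 2: 00101110111111
generation 3: 10110101011110
generation 4: 11001111101101
generation 5: 10100111010010
generation 6: 11110010111011
generation 7: 11101011010101
generation 8: 11011100111110
generation 9: 00101010011101
generation 10: 10111111001011
generation 11: 01011110101101
generation 12: 11101101110011
generation 13: 11010010101001
generation 14: 10111011111100
generation 15: 11010101111010
generation 16: 00111110110111
generation 17: 10011101001010
generation 18: 11001011101111
generation 19: 10101101010111
generation 20: 01110011111011
generation 21: 10101001110100
generation 22: 11111100101110
generation 23: 01111010110101
generation 24: 10110111001111
generation 25: 01001010100111
generation 26: 11101111110010
generation 27: 01010111101011
generation 28: 11111011011100

28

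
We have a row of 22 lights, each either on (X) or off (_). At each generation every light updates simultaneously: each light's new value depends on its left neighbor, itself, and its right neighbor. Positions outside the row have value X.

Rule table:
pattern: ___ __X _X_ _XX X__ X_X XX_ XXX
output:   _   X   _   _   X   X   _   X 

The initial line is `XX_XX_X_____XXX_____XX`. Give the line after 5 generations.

generation 1: X_X__X_X___X_X_X___X_X
generation 2: _X_XX_X_X_X_X_X_X_X_X_
generation 3: X_X__X_X_X_X_X_X_X_X_X
generation 4: _X_XX_X_X_X_X_X_X_X_X_  (repeats generation 2; period 2)
generation 5: X_X__X_X_X_X_X_X_X_X_X

X_X__X_X_X_X_X_X_X_X_X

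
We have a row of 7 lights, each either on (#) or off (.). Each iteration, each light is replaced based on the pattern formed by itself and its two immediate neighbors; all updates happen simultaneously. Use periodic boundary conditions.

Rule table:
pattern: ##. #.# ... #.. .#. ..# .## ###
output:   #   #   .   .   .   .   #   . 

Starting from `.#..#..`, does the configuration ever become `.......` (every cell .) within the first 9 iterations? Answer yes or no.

iteration 1: .......
all cells are . at iteration 1

yes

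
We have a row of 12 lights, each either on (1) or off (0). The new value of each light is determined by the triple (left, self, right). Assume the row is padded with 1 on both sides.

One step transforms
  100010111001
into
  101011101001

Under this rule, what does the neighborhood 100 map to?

At position 1 the neighborhood is 100; the next row has 0 there.

0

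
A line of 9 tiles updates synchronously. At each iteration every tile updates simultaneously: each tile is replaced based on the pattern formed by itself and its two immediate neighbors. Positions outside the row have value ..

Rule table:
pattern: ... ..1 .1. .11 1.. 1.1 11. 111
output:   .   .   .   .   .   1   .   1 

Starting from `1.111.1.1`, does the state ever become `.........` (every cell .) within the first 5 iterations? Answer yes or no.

yes

.1.1.1.1.
..1.1.1..
...1.1...
....1....
.........
all cells are . at iteration 5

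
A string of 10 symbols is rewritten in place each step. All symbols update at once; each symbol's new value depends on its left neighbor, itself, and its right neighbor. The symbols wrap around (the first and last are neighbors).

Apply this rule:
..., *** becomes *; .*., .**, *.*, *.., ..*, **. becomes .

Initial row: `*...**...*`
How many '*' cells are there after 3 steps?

..*....*..
*...**...*  (repeats step 0; period 2)
step 3: ..*....*..
count of *: 2

2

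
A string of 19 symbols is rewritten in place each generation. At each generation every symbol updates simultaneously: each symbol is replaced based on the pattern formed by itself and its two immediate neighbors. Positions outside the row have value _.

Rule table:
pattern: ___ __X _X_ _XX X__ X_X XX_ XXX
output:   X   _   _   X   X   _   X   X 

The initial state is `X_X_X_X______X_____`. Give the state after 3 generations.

generation 1: _______XXXXX__XXXXX
generation 2: XXXXXX_XXXXXX_XXXXX
generation 3: XXXXXX_XXXXXX_XXXXX

XXXXXX_XXXXXX_XXXXX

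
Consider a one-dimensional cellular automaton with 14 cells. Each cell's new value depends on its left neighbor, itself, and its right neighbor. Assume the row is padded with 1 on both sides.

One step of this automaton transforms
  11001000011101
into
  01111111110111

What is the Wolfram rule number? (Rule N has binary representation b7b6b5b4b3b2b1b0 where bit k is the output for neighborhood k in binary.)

127

position 0: 111 → 0  (bit 7 = 0)
position 1: 110 → 1  (bit 6 = 1)
position 12: 101 → 1  (bit 5 = 1)
position 2: 100 → 1  (bit 4 = 1)
position 9: 011 → 1  (bit 3 = 1)
position 4: 010 → 1  (bit 2 = 1)
position 3: 001 → 1  (bit 1 = 1)
position 6: 000 → 1  (bit 0 = 1)
bits b7..b0 = 01111111 = 127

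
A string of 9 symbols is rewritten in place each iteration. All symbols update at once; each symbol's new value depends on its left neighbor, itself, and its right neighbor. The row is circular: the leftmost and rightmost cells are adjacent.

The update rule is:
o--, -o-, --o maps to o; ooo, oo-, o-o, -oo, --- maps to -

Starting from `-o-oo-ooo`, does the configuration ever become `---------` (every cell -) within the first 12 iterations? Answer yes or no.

iteration 1: -o-------
iteration 2: ooo------
iteration 3: ---o----o
iteration 4: o-ooo--oo
iteration 5: -----oo--
iteration 6: ----o--o-
iteration 7: ---oooooo
iteration 8: o-o------
iteration 9: o-oo----o
iteration 10: ----o--o-  (repeats iteration 6; period 4)
iteration 12: o-o------
iteration 12 is o-o------, still not uniform -

no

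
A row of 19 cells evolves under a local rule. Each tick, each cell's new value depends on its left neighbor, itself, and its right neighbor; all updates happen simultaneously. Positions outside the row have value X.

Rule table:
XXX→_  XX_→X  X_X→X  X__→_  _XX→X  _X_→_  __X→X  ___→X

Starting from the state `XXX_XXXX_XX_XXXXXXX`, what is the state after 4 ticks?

__XXX__XXXXXX______
_XX_X_XX____X_XXXXX
XXXX_XXX_XXX_XX____
___XXX_XXX_XXXX_XXX

___XXX_XXX_XXXX_XXX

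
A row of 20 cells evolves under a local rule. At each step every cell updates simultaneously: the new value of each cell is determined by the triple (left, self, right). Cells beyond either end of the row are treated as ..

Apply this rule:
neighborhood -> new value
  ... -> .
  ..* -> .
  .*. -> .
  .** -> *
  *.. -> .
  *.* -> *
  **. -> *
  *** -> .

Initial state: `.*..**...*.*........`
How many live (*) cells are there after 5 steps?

....**....*.........
....**..............
....**..............  (fixed point — unchanged through step 5)
count of *: 2

2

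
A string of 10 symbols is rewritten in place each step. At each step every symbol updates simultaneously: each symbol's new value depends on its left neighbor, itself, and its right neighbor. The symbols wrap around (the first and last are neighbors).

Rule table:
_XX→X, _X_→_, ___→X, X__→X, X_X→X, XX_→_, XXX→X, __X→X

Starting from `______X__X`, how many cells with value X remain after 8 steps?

8

step 1: XXXXXX_XX_
step 2: XXXXX_XX_X
step 3: XXXX_XX_XX
step 4: XXX_XX_XXX
step 5: XX_XX_XXXX
step 6: X_XX_XXXXX
step 7: _XX_XXXXXX
step 8: XX_XXXXXX_
count of X: 8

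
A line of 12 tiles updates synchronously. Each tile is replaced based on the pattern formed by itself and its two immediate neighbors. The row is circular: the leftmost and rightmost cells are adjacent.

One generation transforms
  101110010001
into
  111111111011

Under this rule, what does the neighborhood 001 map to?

At position 6 the neighborhood is 001; the next row has 1 there.

1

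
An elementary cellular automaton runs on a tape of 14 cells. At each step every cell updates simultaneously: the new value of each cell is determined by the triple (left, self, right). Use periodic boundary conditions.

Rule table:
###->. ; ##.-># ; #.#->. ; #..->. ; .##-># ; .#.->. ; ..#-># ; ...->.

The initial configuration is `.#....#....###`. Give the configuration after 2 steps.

....#....###..

.....#....##.#
....#....###..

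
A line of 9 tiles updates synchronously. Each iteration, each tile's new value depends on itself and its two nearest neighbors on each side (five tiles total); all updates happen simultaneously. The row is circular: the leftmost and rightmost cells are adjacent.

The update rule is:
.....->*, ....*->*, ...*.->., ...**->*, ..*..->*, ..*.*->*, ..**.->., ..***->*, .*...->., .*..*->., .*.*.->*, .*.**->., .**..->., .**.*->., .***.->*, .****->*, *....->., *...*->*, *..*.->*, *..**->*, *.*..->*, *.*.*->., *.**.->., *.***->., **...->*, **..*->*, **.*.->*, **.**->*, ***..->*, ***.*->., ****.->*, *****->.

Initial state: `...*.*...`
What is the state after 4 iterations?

**.*.*.**

**.***..*
*.*.*****
.*...*..*
**.*.*.**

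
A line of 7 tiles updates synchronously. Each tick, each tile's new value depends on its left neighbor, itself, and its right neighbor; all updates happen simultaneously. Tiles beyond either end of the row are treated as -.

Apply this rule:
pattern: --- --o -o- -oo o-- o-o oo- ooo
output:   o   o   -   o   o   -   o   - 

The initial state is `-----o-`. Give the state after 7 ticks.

o-----o

tick 1: ooooo-o
tick 2: o---o--
tick 3: -ooo-oo
tick 4: oo-o-oo
tick 5: oo---oo
tick 6: ooooooo
tick 7: o-----o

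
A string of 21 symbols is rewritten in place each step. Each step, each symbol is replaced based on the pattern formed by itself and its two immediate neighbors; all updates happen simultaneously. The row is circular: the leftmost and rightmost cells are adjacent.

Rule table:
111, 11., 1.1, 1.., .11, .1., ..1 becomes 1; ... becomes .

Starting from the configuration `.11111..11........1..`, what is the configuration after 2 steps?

111111111111....11111

step 1: 11111111111......111.
step 2: 111111111111....11111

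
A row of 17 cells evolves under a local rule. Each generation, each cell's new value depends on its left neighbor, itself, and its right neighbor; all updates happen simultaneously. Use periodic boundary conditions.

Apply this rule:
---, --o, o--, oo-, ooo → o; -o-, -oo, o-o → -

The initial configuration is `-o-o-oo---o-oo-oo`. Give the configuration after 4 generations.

o-oooooo-oooooo-o

------oooo---o--o
oooooo-oooooo-oo-
-ooooo--ooooo--o-
o-oooooo-oooooo-o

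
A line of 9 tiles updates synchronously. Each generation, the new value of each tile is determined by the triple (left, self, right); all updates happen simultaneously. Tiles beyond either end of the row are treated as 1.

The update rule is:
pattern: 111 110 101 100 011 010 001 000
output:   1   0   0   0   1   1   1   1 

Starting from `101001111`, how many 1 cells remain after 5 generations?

7

001011111
011011111
010011111
010111111
010111111
count of 1: 7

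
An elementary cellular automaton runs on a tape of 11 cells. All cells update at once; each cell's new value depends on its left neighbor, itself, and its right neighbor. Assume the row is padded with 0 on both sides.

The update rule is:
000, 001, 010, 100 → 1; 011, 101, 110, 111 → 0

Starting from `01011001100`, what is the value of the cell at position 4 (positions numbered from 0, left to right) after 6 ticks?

1

11000110011
00111001100
11000110011  (repeats tick 1; period 2)
tick 6: 00111001100
position 4 holds 1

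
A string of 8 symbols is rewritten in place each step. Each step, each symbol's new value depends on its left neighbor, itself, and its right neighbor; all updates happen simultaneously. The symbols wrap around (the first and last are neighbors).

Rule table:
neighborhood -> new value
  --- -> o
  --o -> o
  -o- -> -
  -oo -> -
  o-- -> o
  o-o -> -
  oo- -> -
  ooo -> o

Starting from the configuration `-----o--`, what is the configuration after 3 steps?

ooo-ooo-

ooooo-oo
oooo---o
ooo-ooo-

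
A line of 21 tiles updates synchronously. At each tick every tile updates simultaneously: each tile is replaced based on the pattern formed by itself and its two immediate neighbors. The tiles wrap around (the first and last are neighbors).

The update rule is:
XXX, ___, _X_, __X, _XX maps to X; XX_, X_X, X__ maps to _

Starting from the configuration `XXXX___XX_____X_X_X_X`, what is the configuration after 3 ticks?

XXX__XXX__XXXXX_X_X_X
XX__XXX__XXXXX__X_X_X
X__XXX__XXXXX__XX_X_X

X__XXX__XXXXX__XX_X_X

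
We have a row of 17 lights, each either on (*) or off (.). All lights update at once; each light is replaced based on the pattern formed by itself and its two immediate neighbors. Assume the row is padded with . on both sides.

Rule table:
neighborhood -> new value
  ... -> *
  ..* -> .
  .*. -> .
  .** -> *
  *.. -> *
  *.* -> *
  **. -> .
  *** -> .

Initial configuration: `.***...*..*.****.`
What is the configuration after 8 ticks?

.*..**..*..**...*
..*.*.*..*.*.**..
*..*.*.*..*.**.**
.*..*.*.*..**.**.
..*..*.*.*.*.**.*
*..*..*.*.*.**.*.
.*..*..*.*.**.*.*
..*..*..*.**.*.*.

..*..*..*.**.*.*.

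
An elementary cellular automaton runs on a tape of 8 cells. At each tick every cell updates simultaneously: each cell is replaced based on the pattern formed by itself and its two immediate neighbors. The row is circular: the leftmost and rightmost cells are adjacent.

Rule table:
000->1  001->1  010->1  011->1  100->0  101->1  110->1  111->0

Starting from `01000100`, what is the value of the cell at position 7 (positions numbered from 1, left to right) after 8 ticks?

11011101
01110111
11011101  (repeats tick 1; period 2)
tick 8: 01110111
position 7 holds 1

1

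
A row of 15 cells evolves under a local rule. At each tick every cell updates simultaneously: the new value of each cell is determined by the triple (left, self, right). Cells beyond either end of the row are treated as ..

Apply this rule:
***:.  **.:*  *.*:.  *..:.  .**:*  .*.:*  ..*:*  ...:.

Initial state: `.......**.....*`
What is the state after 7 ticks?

......***....**
.....**.*...***
....***.*..**.*
...**.*.*.***.*
..***.*.*.*.*.*
.**.*.*.*.*.*.*
***.*.*.*.*.*.*

***.*.*.*.*.*.*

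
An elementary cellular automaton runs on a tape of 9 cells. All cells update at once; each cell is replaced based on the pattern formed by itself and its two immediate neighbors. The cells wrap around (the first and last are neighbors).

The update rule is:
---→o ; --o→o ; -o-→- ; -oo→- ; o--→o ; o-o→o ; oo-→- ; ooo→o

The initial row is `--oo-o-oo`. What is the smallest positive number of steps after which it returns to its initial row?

oo--o-o--
--oo-o-oo

2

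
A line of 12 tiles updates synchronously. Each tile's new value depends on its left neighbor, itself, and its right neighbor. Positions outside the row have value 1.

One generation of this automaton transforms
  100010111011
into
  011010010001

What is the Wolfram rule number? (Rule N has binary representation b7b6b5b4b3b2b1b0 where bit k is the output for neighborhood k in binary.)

position 7: 111 → 1  (bit 7 = 1)
position 0: 110 → 0  (bit 6 = 0)
position 5: 101 → 0  (bit 5 = 0)
position 1: 100 → 1  (bit 4 = 1)
position 6: 011 → 0  (bit 3 = 0)
position 4: 010 → 1  (bit 2 = 1)
position 3: 001 → 0  (bit 1 = 0)
position 2: 000 → 1  (bit 0 = 1)
bits b7..b0 = 10010101 = 149

149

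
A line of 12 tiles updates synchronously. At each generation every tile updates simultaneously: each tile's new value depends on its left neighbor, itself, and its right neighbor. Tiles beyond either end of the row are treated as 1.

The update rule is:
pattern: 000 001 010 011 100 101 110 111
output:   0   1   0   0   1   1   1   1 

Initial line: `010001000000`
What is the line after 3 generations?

101010100001
110101010010
111010101101

111010101101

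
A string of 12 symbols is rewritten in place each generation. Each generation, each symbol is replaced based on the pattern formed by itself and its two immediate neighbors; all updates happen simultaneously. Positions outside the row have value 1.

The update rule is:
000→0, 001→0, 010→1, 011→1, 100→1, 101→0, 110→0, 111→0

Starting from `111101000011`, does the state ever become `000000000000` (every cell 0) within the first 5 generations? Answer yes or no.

no

000001100010
100001010010
010001011010
011001010010
010101011010
generation 5 is 010101011010, still not uniform 0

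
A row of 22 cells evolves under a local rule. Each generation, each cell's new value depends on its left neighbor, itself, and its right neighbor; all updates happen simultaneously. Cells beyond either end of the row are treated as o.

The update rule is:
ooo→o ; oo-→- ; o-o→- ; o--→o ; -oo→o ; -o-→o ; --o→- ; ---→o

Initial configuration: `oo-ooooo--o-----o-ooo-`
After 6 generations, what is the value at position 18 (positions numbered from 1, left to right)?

o--oooo-o-ooooo-o-oo--
-o-ooo--o-oooo--o-o-o-
-o-oo-o-o-ooo-o-o-o-o-
-o-o--o-o-oo--o-o-o-o-
-o-oo-o-o-o-o-o-o-o-o-
-o-o--o-o-o-o-o-o-o-o-
position 18 holds -

-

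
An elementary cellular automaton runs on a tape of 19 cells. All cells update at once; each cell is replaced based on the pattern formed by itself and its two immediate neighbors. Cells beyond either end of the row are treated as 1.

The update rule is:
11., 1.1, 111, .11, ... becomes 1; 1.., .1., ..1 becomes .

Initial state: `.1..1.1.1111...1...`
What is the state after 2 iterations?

1....1.11111.1...1.
1.11..1111111..1..1

1.11..1111111..1..1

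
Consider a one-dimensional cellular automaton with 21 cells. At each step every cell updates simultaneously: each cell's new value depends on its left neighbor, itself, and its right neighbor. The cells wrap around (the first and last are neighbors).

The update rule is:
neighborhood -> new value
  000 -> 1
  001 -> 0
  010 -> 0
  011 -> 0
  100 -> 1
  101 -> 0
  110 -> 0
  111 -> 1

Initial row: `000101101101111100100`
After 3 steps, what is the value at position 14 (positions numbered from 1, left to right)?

110000000000111010011
101111111110010001001
000111111101001100100
position 14 holds 0

0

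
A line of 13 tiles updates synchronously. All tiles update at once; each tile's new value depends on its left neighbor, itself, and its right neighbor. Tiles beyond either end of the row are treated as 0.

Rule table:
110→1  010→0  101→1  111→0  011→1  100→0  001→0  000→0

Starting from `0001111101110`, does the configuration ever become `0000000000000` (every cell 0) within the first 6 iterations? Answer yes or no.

0001000111010
0000000101100
0000000011100
0000000010100
0000000001000
0000000000000
all cells are 0 at iteration 6

yes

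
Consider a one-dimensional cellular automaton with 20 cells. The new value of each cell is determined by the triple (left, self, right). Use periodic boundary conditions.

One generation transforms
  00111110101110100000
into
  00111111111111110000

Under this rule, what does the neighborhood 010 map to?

At position 8 the neighborhood is 010; the next row has 1 there.

1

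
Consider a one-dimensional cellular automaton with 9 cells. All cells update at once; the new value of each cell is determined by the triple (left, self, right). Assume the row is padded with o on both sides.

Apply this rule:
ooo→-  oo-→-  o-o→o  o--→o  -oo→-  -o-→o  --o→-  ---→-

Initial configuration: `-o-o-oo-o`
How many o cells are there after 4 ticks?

2

tick 1: ooooo--o-
tick 2: -----o-oo
tick 3: o----oo--
tick 4: -o-----o-
count of o: 2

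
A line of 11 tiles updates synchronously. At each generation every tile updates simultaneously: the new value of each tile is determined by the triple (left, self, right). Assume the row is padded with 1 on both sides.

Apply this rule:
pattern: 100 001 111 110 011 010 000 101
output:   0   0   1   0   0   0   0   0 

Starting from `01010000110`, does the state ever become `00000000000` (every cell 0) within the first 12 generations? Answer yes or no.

00000000000
all cells are 0 at generation 1

yes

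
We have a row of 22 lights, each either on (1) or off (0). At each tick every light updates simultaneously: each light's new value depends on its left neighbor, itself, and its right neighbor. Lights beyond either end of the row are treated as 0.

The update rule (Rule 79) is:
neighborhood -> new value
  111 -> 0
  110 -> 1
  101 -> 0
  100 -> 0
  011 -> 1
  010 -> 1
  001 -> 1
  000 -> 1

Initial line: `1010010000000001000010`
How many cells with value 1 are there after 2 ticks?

8

1010110111111111011110
1010110100000001010010
count of 1: 8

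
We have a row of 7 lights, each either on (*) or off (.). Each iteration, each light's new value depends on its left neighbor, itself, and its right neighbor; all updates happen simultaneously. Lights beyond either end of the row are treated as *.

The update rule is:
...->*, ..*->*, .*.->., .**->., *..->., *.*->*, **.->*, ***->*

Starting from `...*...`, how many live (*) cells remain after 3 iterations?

4

.**..**
*.*.*.*
**.*.*.
count of *: 4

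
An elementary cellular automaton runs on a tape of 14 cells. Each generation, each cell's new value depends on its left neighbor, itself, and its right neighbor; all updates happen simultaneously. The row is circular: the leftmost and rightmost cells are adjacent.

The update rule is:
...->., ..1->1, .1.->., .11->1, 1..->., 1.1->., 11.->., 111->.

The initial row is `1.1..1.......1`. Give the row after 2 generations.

....1.......11
...1.......11.

...1.......11.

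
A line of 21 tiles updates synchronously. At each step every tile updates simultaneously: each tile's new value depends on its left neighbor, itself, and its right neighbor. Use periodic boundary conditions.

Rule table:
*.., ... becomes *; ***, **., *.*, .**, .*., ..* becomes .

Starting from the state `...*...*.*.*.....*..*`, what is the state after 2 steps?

..*...*****.....*..*.

**..**......****..*..
..*...*****.....*..*.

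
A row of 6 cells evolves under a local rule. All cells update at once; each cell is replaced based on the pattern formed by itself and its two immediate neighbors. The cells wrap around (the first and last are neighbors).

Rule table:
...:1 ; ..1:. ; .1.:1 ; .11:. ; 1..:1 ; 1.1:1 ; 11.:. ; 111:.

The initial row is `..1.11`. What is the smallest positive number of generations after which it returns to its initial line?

3

1.11..
11..1.
..1.11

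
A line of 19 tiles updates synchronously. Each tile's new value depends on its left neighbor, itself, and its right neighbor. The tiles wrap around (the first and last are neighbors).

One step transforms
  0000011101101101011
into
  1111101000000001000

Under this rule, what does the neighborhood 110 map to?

0

At position 7 the neighborhood is 110; the next row has 0 there.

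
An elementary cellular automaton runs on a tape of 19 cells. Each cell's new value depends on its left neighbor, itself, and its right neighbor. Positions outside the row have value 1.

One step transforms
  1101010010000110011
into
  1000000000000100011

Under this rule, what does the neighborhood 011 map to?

At position 13 the neighborhood is 011; the next row has 1 there.

1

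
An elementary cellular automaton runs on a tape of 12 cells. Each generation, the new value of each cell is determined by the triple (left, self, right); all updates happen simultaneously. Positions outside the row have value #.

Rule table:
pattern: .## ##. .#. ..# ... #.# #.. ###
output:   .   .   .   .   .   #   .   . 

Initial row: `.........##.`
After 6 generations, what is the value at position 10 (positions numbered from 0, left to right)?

...........#
............
............  (fixed point — unchanged through generation 6)
position 10 holds .

.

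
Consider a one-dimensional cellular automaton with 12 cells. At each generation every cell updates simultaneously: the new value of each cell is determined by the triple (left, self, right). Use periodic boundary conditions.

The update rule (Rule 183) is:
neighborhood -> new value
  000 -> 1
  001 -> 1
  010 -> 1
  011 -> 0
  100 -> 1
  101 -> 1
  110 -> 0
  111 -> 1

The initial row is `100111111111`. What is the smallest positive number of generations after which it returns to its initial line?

14

011011111111
100101111110
111110111101
111101011010
011011100111
100101011010
111111100111
111111011011
111110100101
111101111110
011010111101
100111011011
011010100101
100111111111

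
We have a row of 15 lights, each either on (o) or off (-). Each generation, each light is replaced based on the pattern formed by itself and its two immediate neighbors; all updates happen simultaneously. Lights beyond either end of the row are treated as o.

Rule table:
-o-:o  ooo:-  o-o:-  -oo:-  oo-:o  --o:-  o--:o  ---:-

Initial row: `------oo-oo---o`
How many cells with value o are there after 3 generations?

o------o--oo---
oo-----oo--oo--
-oo-----oo--oo-
count of o: 6

6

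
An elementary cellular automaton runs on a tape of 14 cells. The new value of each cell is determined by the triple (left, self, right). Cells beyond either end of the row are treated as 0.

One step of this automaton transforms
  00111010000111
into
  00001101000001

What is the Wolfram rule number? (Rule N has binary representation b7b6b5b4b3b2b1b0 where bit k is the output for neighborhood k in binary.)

112

position 3: 111 → 0  (bit 7 = 0)
position 4: 110 → 1  (bit 6 = 1)
position 5: 101 → 1  (bit 5 = 1)
position 7: 100 → 1  (bit 4 = 1)
position 2: 011 → 0  (bit 3 = 0)
position 6: 010 → 0  (bit 2 = 0)
position 1: 001 → 0  (bit 1 = 0)
position 0: 000 → 0  (bit 0 = 0)
bits b7..b0 = 01110000 = 112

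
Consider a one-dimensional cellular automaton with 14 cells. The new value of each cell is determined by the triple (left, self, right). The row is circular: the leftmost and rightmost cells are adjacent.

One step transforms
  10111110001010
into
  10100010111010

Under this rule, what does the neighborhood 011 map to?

1

At position 2 the neighborhood is 011; the next row has 1 there.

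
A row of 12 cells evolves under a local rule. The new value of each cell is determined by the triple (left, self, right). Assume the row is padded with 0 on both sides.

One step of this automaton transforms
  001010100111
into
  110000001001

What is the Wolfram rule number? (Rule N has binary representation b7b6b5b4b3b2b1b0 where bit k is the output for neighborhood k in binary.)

67

position 10: 111 → 0  (bit 7 = 0)
position 11: 110 → 1  (bit 6 = 1)
position 3: 101 → 0  (bit 5 = 0)
position 7: 100 → 0  (bit 4 = 0)
position 9: 011 → 0  (bit 3 = 0)
position 2: 010 → 0  (bit 2 = 0)
position 1: 001 → 1  (bit 1 = 1)
position 0: 000 → 1  (bit 0 = 1)
bits b7..b0 = 01000011 = 67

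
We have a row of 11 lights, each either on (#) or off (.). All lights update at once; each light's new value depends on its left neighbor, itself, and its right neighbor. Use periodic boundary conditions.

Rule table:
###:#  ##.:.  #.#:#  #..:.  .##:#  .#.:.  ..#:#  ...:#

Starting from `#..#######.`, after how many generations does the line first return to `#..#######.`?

generation 1: ..#######.#
generation 2: .#######.#.
generation 3: #######.#..
generation 4: ######.#..#
generation 5: #####.#..##
generation 6: ####.#..###
generation 7: ###.#..####
generation 8: ##.#..#####
generation 9: #.#..######
generation 10: .#..#######
generation 11: #..#######.

11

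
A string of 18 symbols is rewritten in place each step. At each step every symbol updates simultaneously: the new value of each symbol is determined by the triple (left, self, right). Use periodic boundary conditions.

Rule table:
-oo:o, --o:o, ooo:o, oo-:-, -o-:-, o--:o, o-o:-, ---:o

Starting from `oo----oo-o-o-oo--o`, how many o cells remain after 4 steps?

o-ooooo------o-ooo
--oooo-oooooo--ooo
ooooo--ooooo-oooo-
oooo-oooooo--ooo--
count of o: 13

13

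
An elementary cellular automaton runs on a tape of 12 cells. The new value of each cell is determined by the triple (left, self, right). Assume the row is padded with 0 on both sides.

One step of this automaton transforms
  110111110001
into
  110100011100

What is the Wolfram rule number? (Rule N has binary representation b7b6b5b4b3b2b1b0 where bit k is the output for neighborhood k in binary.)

89

position 4: 111 → 0  (bit 7 = 0)
position 1: 110 → 1  (bit 6 = 1)
position 2: 101 → 0  (bit 5 = 0)
position 8: 100 → 1  (bit 4 = 1)
position 0: 011 → 1  (bit 3 = 1)
position 11: 010 → 0  (bit 2 = 0)
position 10: 001 → 0  (bit 1 = 0)
position 9: 000 → 1  (bit 0 = 1)
bits b7..b0 = 01011001 = 89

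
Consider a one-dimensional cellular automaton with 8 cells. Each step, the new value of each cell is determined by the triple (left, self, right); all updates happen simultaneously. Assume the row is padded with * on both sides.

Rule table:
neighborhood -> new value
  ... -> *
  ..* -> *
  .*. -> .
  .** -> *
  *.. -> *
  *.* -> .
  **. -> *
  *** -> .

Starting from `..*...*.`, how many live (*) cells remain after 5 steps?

**.***..
.*.*.***
.....*..
*****.**
....*.*.
count of *: 2

2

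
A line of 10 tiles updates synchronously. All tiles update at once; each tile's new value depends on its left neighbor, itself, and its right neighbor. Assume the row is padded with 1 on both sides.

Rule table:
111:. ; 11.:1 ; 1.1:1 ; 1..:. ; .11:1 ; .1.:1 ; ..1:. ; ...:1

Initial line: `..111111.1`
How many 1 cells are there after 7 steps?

..1....111
..1.11.1..
..111111..
..1....1..
..1.11.1..  (repeats step 2; period 3)
step 7: ..1....1..
count of 1: 2

2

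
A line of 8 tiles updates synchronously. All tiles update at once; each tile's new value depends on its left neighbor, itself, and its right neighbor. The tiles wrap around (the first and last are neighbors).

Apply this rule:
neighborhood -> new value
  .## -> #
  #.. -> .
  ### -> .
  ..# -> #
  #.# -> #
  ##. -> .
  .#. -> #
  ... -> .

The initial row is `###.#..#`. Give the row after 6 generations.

...##.##
..##.##.
.##.##..
##.##...
#.##...#
.##...##

.##...##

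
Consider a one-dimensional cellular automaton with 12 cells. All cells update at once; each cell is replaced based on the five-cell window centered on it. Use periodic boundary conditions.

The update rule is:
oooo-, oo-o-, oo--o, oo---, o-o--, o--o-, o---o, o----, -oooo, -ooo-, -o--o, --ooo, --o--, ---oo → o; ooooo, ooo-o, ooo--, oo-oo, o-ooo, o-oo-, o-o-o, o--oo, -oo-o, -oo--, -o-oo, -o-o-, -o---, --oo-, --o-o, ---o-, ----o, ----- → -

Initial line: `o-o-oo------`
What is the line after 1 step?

------oo----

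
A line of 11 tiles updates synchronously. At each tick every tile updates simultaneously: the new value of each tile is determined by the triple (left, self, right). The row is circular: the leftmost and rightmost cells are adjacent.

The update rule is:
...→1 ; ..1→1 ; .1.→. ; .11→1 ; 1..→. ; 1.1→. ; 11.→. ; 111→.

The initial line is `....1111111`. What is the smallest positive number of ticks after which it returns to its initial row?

tick 1: .1111......
tick 2: 11....11111
tick 3: ...1111....
tick 4: 1111....111
tick 5: .....1111..
tick 6: 111111....1
tick 7: .......1111
tick 8: .1111111...
tick 9: 11.......11
tick 10: ...1111111.
tick 11: 1111.......
tick 12: 1....111111
tick 13: ..1111.....
tick 14: 111....1111
tick 15: ....1111...
tick 16: 11111....11
tick 17: ......1111.
tick 18: 1111111....
tick 19: 1.......111
tick 20: ..1111111..
tick 21: 111.......1
tick 22: ....1111111

22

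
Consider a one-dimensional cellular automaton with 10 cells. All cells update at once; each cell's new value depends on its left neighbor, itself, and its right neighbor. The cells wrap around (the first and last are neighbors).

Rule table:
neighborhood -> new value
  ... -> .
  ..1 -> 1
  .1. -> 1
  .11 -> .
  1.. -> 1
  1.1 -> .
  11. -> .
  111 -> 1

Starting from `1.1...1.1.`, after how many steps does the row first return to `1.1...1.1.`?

6

1.11.11.1.
1.......1.
11.....11.
..1...1...
.111.111..
1.1...1.1.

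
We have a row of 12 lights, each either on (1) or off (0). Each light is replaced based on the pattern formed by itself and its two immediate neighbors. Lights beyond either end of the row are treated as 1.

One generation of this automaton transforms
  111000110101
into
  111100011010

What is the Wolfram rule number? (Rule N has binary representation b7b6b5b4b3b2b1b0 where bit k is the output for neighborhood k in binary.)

240

position 0: 111 → 1  (bit 7 = 1)
position 2: 110 → 1  (bit 6 = 1)
position 8: 101 → 1  (bit 5 = 1)
position 3: 100 → 1  (bit 4 = 1)
position 6: 011 → 0  (bit 3 = 0)
position 9: 010 → 0  (bit 2 = 0)
position 5: 001 → 0  (bit 1 = 0)
position 4: 000 → 0  (bit 0 = 0)
bits b7..b0 = 11110000 = 240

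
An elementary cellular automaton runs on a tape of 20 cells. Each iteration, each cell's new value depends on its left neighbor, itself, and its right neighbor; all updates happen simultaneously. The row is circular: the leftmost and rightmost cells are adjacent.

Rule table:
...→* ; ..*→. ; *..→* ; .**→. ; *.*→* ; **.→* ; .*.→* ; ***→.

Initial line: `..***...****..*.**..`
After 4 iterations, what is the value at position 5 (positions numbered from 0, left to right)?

*

*...***....**.**.***
***...****..**.**...
..***....**..**.***.
*...****..**..**..**
position 5 holds *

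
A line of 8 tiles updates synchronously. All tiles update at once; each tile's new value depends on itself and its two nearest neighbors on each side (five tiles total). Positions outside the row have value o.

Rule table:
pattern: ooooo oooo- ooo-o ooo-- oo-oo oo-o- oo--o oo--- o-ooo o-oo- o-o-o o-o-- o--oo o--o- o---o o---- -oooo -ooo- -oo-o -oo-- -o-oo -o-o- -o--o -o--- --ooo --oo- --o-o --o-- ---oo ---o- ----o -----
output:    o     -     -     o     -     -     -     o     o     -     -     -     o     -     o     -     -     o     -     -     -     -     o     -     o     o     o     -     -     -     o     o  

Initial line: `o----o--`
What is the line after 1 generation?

oo-o--oo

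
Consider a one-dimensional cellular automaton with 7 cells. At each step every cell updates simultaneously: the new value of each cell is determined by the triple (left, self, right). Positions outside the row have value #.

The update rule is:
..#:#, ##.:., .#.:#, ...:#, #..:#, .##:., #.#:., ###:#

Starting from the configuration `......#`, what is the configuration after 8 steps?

######.
#####..
####.##
###...#
##.###.
#...#..
.######
..#####

..#####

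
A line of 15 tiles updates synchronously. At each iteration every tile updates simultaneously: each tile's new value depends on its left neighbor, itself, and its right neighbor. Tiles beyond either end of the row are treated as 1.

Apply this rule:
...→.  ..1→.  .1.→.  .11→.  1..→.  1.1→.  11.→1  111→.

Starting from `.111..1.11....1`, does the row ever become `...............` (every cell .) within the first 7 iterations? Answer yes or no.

...1.....1.....
...............
all cells are . at iteration 2

yes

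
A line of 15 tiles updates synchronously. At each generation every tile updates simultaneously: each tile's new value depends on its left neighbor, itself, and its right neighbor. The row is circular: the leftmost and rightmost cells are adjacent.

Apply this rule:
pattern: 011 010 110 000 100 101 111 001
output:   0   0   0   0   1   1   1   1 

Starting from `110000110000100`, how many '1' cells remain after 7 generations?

6

001001001001011
110110110110100
001001001001011  (repeats generation 1; period 2)
generation 7: 001001001001011
count of 1: 6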